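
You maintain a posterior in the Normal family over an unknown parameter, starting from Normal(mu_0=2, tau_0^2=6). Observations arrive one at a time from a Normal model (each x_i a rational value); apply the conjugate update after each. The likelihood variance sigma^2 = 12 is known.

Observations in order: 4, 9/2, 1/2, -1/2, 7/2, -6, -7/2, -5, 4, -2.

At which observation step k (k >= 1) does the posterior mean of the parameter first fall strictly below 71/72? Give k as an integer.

obs 1: x=4 → posterior Normal(8/3, 4)
obs 2: x=9/2 → posterior Normal(25/8, 3)
obs 3: x=1/2 → posterior Normal(13/5, 12/5)
obs 4: x=-1/2 → posterior Normal(25/12, 2)
obs 5: x=7/2 → posterior Normal(16/7, 12/7)
obs 6: x=-6 → posterior Normal(5/4, 3/2)
obs 7: x=-7/2 → posterior Normal(13/18, 4/3)
obs 8: x=-5 → posterior Normal(3/20, 6/5)
obs 9: x=4 → posterior Normal(1/2, 12/11)
obs 10: x=-2 → posterior Normal(7/24, 1)

k = 7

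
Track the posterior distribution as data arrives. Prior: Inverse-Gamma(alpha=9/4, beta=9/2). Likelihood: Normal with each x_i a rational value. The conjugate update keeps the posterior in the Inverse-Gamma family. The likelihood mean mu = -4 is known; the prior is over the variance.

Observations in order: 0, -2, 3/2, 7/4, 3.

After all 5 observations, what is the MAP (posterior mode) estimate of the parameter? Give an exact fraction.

obs 1: x=0 → posterior Inverse-Gamma(11/4, 25/2)
obs 2: x=-2 → posterior Inverse-Gamma(13/4, 29/2)
obs 3: x=3/2 → posterior Inverse-Gamma(15/4, 237/8)
obs 4: x=7/4 → posterior Inverse-Gamma(17/4, 1477/32)
obs 5: x=3 → posterior Inverse-Gamma(19/4, 2261/32)

2261/184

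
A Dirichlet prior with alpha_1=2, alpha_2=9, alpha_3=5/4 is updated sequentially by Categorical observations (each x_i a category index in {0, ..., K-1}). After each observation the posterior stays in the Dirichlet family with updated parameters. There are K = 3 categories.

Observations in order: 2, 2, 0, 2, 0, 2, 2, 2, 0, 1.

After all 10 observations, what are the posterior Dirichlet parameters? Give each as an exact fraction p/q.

obs 1: x=2 → posterior Dirichlet(2, 9, 9/4)
obs 2: x=2 → posterior Dirichlet(2, 9, 13/4)
obs 3: x=0 → posterior Dirichlet(3, 9, 13/4)
obs 4: x=2 → posterior Dirichlet(3, 9, 17/4)
obs 5: x=0 → posterior Dirichlet(4, 9, 17/4)
obs 6: x=2 → posterior Dirichlet(4, 9, 21/4)
obs 7: x=2 → posterior Dirichlet(4, 9, 25/4)
obs 8: x=2 → posterior Dirichlet(4, 9, 29/4)
obs 9: x=0 → posterior Dirichlet(5, 9, 29/4)
obs 10: x=1 → posterior Dirichlet(5, 10, 29/4)

alpha_1=5, alpha_2=10, alpha_3=29/4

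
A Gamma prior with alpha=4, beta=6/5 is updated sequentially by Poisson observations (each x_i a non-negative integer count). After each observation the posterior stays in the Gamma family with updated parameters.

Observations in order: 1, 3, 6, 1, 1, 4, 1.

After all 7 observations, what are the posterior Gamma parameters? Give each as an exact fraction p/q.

alpha=21, beta=41/5

obs 1: x=1 → posterior Gamma(5, 11/5)
obs 2: x=3 → posterior Gamma(8, 16/5)
obs 3: x=6 → posterior Gamma(14, 21/5)
obs 4: x=1 → posterior Gamma(15, 26/5)
obs 5: x=1 → posterior Gamma(16, 31/5)
obs 6: x=4 → posterior Gamma(20, 36/5)
obs 7: x=1 → posterior Gamma(21, 41/5)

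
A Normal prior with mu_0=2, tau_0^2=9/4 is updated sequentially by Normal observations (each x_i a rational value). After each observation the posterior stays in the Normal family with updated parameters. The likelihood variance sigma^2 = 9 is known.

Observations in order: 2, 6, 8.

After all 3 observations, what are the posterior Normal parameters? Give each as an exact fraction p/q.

mu_0=24/7, tau_0^2=9/7

obs 1: x=2 → posterior Normal(2, 9/5)
obs 2: x=6 → posterior Normal(8/3, 3/2)
obs 3: x=8 → posterior Normal(24/7, 9/7)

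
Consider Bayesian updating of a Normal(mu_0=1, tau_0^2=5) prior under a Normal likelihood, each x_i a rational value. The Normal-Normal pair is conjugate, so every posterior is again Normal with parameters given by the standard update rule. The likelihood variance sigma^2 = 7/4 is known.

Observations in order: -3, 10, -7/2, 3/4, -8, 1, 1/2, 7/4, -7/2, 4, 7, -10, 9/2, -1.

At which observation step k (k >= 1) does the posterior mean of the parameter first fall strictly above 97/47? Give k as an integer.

obs 1: x=-3 → posterior Normal(-53/27, 35/27)
obs 2: x=10 → posterior Normal(147/47, 35/47)
obs 3: x=-7/2 → posterior Normal(77/67, 35/67)
obs 4: x=3/4 → posterior Normal(92/87, 35/87)
obs 5: x=-8 → posterior Normal(-68/107, 35/107)
obs 6: x=1 → posterior Normal(-48/127, 35/127)
obs 7: x=1/2 → posterior Normal(-38/147, 5/21)
obs 8: x=7/4 → posterior Normal(-3/167, 35/167)
obs 9: x=-7/2 → posterior Normal(-73/187, 35/187)
obs 10: x=4 → posterior Normal(7/207, 35/207)
obs 11: x=7 → posterior Normal(147/227, 35/227)
obs 12: x=-10 → posterior Normal(-53/247, 35/247)
obs 13: x=9/2 → posterior Normal(37/267, 35/267)
obs 14: x=-1 → posterior Normal(17/287, 5/41)

k = 2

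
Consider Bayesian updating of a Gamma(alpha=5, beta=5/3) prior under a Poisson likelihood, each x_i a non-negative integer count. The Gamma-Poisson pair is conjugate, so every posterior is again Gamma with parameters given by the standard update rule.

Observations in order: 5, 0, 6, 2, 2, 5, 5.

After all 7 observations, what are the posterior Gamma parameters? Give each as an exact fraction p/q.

obs 1: x=5 → posterior Gamma(10, 8/3)
obs 2: x=0 → posterior Gamma(10, 11/3)
obs 3: x=6 → posterior Gamma(16, 14/3)
obs 4: x=2 → posterior Gamma(18, 17/3)
obs 5: x=2 → posterior Gamma(20, 20/3)
obs 6: x=5 → posterior Gamma(25, 23/3)
obs 7: x=5 → posterior Gamma(30, 26/3)

alpha=30, beta=26/3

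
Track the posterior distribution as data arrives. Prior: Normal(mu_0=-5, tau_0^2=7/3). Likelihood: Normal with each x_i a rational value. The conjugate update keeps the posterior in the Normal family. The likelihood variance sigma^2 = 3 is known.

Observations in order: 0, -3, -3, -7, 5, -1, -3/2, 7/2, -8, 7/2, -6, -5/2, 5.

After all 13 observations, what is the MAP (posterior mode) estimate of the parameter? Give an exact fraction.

-3/2

obs 1: x=0 → posterior Normal(-45/16, 21/16)
obs 2: x=-3 → posterior Normal(-66/23, 21/23)
obs 3: x=-3 → posterior Normal(-29/10, 7/10)
obs 4: x=-7 → posterior Normal(-136/37, 21/37)
obs 5: x=5 → posterior Normal(-101/44, 21/44)
obs 6: x=-1 → posterior Normal(-36/17, 7/17)
obs 7: x=-3/2 → posterior Normal(-237/116, 21/58)
obs 8: x=7/2 → posterior Normal(-94/65, 21/65)
obs 9: x=-8 → posterior Normal(-25/12, 7/24)
obs 10: x=7/2 → posterior Normal(-251/158, 21/79)
obs 11: x=-6 → posterior Normal(-335/172, 21/86)
obs 12: x=-5/2 → posterior Normal(-185/93, 7/31)
obs 13: x=5 → posterior Normal(-3/2, 21/100)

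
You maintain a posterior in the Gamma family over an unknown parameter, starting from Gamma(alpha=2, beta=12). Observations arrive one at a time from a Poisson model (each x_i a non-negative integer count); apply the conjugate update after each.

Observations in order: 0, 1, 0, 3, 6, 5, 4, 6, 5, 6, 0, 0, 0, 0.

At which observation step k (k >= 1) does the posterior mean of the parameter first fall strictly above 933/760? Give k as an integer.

k = 8

obs 1: x=0 → posterior Gamma(2, 13)
obs 2: x=1 → posterior Gamma(3, 14)
obs 3: x=0 → posterior Gamma(3, 15)
obs 4: x=3 → posterior Gamma(6, 16)
obs 5: x=6 → posterior Gamma(12, 17)
obs 6: x=5 → posterior Gamma(17, 18)
obs 7: x=4 → posterior Gamma(21, 19)
obs 8: x=6 → posterior Gamma(27, 20)
obs 9: x=5 → posterior Gamma(32, 21)
obs 10: x=6 → posterior Gamma(38, 22)
obs 11: x=0 → posterior Gamma(38, 23)
obs 12: x=0 → posterior Gamma(38, 24)
obs 13: x=0 → posterior Gamma(38, 25)
obs 14: x=0 → posterior Gamma(38, 26)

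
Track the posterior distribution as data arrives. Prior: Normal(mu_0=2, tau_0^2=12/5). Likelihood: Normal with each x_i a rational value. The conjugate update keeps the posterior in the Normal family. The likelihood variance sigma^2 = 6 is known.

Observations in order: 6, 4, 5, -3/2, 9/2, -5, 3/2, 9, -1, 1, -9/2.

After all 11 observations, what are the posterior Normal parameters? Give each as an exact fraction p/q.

obs 1: x=6 → posterior Normal(22/7, 12/7)
obs 2: x=4 → posterior Normal(10/3, 4/3)
obs 3: x=5 → posterior Normal(40/11, 12/11)
obs 4: x=-3/2 → posterior Normal(37/13, 12/13)
obs 5: x=9/2 → posterior Normal(46/15, 4/5)
obs 6: x=-5 → posterior Normal(36/17, 12/17)
obs 7: x=3/2 → posterior Normal(39/19, 12/19)
obs 8: x=9 → posterior Normal(19/7, 4/7)
obs 9: x=-1 → posterior Normal(55/23, 12/23)
obs 10: x=1 → posterior Normal(57/25, 12/25)
obs 11: x=-9/2 → posterior Normal(16/9, 4/9)

mu_0=16/9, tau_0^2=4/9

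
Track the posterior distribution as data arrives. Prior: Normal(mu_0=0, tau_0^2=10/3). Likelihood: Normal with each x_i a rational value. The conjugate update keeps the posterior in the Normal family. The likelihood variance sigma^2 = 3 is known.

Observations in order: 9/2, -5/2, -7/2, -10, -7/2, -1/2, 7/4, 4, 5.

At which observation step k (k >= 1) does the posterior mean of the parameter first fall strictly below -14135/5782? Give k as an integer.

obs 1: x=9/2 → posterior Normal(45/19, 30/19)
obs 2: x=-5/2 → posterior Normal(20/29, 30/29)
obs 3: x=-7/2 → posterior Normal(-5/13, 10/13)
obs 4: x=-10 → posterior Normal(-115/49, 30/49)
obs 5: x=-7/2 → posterior Normal(-150/59, 30/59)
obs 6: x=-1/2 → posterior Normal(-155/69, 10/23)
obs 7: x=7/4 → posterior Normal(-275/158, 30/79)
obs 8: x=4 → posterior Normal(-195/178, 30/89)
obs 9: x=5 → posterior Normal(-95/198, 10/33)

k = 5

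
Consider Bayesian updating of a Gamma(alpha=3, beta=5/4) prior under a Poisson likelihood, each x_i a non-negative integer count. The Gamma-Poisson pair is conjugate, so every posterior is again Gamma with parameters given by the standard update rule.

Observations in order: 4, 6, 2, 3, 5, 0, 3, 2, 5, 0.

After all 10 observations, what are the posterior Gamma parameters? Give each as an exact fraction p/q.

alpha=33, beta=45/4

obs 1: x=4 → posterior Gamma(7, 9/4)
obs 2: x=6 → posterior Gamma(13, 13/4)
obs 3: x=2 → posterior Gamma(15, 17/4)
obs 4: x=3 → posterior Gamma(18, 21/4)
obs 5: x=5 → posterior Gamma(23, 25/4)
obs 6: x=0 → posterior Gamma(23, 29/4)
obs 7: x=3 → posterior Gamma(26, 33/4)
obs 8: x=2 → posterior Gamma(28, 37/4)
obs 9: x=5 → posterior Gamma(33, 41/4)
obs 10: x=0 → posterior Gamma(33, 45/4)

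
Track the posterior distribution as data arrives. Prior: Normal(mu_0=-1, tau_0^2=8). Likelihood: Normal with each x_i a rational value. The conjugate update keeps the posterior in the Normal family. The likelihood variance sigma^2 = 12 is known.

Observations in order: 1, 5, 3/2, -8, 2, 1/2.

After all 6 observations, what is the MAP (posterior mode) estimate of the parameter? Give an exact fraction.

1/15

obs 1: x=1 → posterior Normal(-1/5, 24/5)
obs 2: x=5 → posterior Normal(9/7, 24/7)
obs 3: x=3/2 → posterior Normal(4/3, 8/3)
obs 4: x=-8 → posterior Normal(-4/11, 24/11)
obs 5: x=2 → posterior Normal(0, 24/13)
obs 6: x=1/2 → posterior Normal(1/15, 8/5)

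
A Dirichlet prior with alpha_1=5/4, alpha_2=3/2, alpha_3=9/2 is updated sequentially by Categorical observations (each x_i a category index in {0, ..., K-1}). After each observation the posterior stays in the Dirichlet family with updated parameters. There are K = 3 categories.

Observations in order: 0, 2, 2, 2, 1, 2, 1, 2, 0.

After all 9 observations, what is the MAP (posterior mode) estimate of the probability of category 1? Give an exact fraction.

10/53

obs 1: x=0 → posterior Dirichlet(9/4, 3/2, 9/2)
obs 2: x=2 → posterior Dirichlet(9/4, 3/2, 11/2)
obs 3: x=2 → posterior Dirichlet(9/4, 3/2, 13/2)
obs 4: x=2 → posterior Dirichlet(9/4, 3/2, 15/2)
obs 5: x=1 → posterior Dirichlet(9/4, 5/2, 15/2)
obs 6: x=2 → posterior Dirichlet(9/4, 5/2, 17/2)
obs 7: x=1 → posterior Dirichlet(9/4, 7/2, 17/2)
obs 8: x=2 → posterior Dirichlet(9/4, 7/2, 19/2)
obs 9: x=0 → posterior Dirichlet(13/4, 7/2, 19/2)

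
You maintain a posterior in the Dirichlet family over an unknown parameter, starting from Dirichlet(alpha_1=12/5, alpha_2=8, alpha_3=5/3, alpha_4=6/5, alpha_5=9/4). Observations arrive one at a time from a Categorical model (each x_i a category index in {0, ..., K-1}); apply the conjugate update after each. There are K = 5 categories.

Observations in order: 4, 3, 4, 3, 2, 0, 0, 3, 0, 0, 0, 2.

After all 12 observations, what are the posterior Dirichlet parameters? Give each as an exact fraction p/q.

alpha_1=37/5, alpha_2=8, alpha_3=11/3, alpha_4=21/5, alpha_5=17/4

obs 1: x=4 → posterior Dirichlet(12/5, 8, 5/3, 6/5, 13/4)
obs 2: x=3 → posterior Dirichlet(12/5, 8, 5/3, 11/5, 13/4)
obs 3: x=4 → posterior Dirichlet(12/5, 8, 5/3, 11/5, 17/4)
obs 4: x=3 → posterior Dirichlet(12/5, 8, 5/3, 16/5, 17/4)
obs 5: x=2 → posterior Dirichlet(12/5, 8, 8/3, 16/5, 17/4)
obs 6: x=0 → posterior Dirichlet(17/5, 8, 8/3, 16/5, 17/4)
obs 7: x=0 → posterior Dirichlet(22/5, 8, 8/3, 16/5, 17/4)
obs 8: x=3 → posterior Dirichlet(22/5, 8, 8/3, 21/5, 17/4)
obs 9: x=0 → posterior Dirichlet(27/5, 8, 8/3, 21/5, 17/4)
obs 10: x=0 → posterior Dirichlet(32/5, 8, 8/3, 21/5, 17/4)
obs 11: x=0 → posterior Dirichlet(37/5, 8, 8/3, 21/5, 17/4)
obs 12: x=2 → posterior Dirichlet(37/5, 8, 11/3, 21/5, 17/4)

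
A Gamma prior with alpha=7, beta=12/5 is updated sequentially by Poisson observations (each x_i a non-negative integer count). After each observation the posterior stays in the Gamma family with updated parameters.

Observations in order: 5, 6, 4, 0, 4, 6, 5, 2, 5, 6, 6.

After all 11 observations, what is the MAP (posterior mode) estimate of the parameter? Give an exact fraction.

275/67

obs 1: x=5 → posterior Gamma(12, 17/5)
obs 2: x=6 → posterior Gamma(18, 22/5)
obs 3: x=4 → posterior Gamma(22, 27/5)
obs 4: x=0 → posterior Gamma(22, 32/5)
obs 5: x=4 → posterior Gamma(26, 37/5)
obs 6: x=6 → posterior Gamma(32, 42/5)
obs 7: x=5 → posterior Gamma(37, 47/5)
obs 8: x=2 → posterior Gamma(39, 52/5)
obs 9: x=5 → posterior Gamma(44, 57/5)
obs 10: x=6 → posterior Gamma(50, 62/5)
obs 11: x=6 → posterior Gamma(56, 67/5)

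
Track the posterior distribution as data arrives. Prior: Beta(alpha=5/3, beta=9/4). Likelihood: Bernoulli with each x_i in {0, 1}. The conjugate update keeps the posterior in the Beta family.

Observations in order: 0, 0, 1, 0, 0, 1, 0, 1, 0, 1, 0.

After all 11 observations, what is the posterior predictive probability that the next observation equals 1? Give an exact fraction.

68/179

obs 1: x=0 → posterior Beta(5/3, 13/4)
obs 2: x=0 → posterior Beta(5/3, 17/4)
obs 3: x=1 → posterior Beta(8/3, 17/4)
obs 4: x=0 → posterior Beta(8/3, 21/4)
obs 5: x=0 → posterior Beta(8/3, 25/4)
obs 6: x=1 → posterior Beta(11/3, 25/4)
obs 7: x=0 → posterior Beta(11/3, 29/4)
obs 8: x=1 → posterior Beta(14/3, 29/4)
obs 9: x=0 → posterior Beta(14/3, 33/4)
obs 10: x=1 → posterior Beta(17/3, 33/4)
obs 11: x=0 → posterior Beta(17/3, 37/4)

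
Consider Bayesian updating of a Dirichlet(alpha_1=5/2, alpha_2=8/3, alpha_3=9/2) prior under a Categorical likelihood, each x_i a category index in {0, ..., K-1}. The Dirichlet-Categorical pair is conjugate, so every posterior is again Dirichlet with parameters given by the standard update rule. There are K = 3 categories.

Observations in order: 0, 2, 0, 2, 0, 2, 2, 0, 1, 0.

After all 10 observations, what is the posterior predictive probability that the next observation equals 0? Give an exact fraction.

obs 1: x=0 → posterior Dirichlet(7/2, 8/3, 9/2)
obs 2: x=2 → posterior Dirichlet(7/2, 8/3, 11/2)
obs 3: x=0 → posterior Dirichlet(9/2, 8/3, 11/2)
obs 4: x=2 → posterior Dirichlet(9/2, 8/3, 13/2)
obs 5: x=0 → posterior Dirichlet(11/2, 8/3, 13/2)
obs 6: x=2 → posterior Dirichlet(11/2, 8/3, 15/2)
obs 7: x=2 → posterior Dirichlet(11/2, 8/3, 17/2)
obs 8: x=0 → posterior Dirichlet(13/2, 8/3, 17/2)
obs 9: x=1 → posterior Dirichlet(13/2, 11/3, 17/2)
obs 10: x=0 → posterior Dirichlet(15/2, 11/3, 17/2)

45/118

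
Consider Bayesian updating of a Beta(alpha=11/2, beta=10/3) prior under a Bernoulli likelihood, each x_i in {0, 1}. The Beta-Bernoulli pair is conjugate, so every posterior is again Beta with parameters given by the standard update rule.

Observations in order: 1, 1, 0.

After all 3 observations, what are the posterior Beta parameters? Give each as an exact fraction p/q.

alpha=15/2, beta=13/3

obs 1: x=1 → posterior Beta(13/2, 10/3)
obs 2: x=1 → posterior Beta(15/2, 10/3)
obs 3: x=0 → posterior Beta(15/2, 13/3)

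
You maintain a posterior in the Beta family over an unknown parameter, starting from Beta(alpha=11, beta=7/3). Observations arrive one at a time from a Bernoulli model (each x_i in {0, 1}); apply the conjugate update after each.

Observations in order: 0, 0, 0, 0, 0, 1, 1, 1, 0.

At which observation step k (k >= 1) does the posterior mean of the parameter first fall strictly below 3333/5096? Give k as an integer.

obs 1: x=0 → posterior Beta(11, 10/3)
obs 2: x=0 → posterior Beta(11, 13/3)
obs 3: x=0 → posterior Beta(11, 16/3)
obs 4: x=0 → posterior Beta(11, 19/3)
obs 5: x=0 → posterior Beta(11, 22/3)
obs 6: x=1 → posterior Beta(12, 22/3)
obs 7: x=1 → posterior Beta(13, 22/3)
obs 8: x=1 → posterior Beta(14, 22/3)
obs 9: x=0 → posterior Beta(14, 25/3)

k = 4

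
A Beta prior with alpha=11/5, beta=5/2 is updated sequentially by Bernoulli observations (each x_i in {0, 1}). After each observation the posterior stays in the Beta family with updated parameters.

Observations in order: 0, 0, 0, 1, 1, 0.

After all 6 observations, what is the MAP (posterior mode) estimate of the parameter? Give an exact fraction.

32/87

obs 1: x=0 → posterior Beta(11/5, 7/2)
obs 2: x=0 → posterior Beta(11/5, 9/2)
obs 3: x=0 → posterior Beta(11/5, 11/2)
obs 4: x=1 → posterior Beta(16/5, 11/2)
obs 5: x=1 → posterior Beta(21/5, 11/2)
obs 6: x=0 → posterior Beta(21/5, 13/2)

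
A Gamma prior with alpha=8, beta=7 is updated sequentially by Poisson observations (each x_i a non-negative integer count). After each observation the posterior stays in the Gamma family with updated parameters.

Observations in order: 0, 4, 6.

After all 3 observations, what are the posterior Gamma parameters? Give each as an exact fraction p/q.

obs 1: x=0 → posterior Gamma(8, 8)
obs 2: x=4 → posterior Gamma(12, 9)
obs 3: x=6 → posterior Gamma(18, 10)

alpha=18, beta=10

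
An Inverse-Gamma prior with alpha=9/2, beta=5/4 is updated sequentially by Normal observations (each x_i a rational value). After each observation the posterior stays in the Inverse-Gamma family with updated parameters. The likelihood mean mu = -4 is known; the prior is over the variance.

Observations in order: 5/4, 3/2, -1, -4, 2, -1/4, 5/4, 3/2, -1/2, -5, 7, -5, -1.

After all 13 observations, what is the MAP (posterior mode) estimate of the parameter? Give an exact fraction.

5143/384

obs 1: x=5/4 → posterior Inverse-Gamma(5, 481/32)
obs 2: x=3/2 → posterior Inverse-Gamma(11/2, 965/32)
obs 3: x=-1 → posterior Inverse-Gamma(6, 1109/32)
obs 4: x=-4 → posterior Inverse-Gamma(13/2, 1109/32)
obs 5: x=2 → posterior Inverse-Gamma(7, 1685/32)
obs 6: x=-1/4 → posterior Inverse-Gamma(15/2, 955/16)
obs 7: x=5/4 → posterior Inverse-Gamma(8, 2351/32)
obs 8: x=3/2 → posterior Inverse-Gamma(17/2, 2835/32)
obs 9: x=-1/2 → posterior Inverse-Gamma(9, 3031/32)
obs 10: x=-5 → posterior Inverse-Gamma(19/2, 3047/32)
obs 11: x=7 → posterior Inverse-Gamma(10, 4983/32)
obs 12: x=-5 → posterior Inverse-Gamma(21/2, 4999/32)
obs 13: x=-1 → posterior Inverse-Gamma(11, 5143/32)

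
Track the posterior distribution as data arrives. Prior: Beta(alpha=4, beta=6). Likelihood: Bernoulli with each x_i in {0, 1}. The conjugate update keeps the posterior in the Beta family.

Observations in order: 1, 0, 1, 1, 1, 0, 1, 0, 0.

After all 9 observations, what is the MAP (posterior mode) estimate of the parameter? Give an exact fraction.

obs 1: x=1 → posterior Beta(5, 6)
obs 2: x=0 → posterior Beta(5, 7)
obs 3: x=1 → posterior Beta(6, 7)
obs 4: x=1 → posterior Beta(7, 7)
obs 5: x=1 → posterior Beta(8, 7)
obs 6: x=0 → posterior Beta(8, 8)
obs 7: x=1 → posterior Beta(9, 8)
obs 8: x=0 → posterior Beta(9, 9)
obs 9: x=0 → posterior Beta(9, 10)

8/17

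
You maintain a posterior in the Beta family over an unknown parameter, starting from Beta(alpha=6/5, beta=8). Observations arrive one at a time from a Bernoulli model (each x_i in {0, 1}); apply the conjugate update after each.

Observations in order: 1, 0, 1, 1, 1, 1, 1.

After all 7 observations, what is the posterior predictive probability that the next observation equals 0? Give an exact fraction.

5/9

obs 1: x=1 → posterior Beta(11/5, 8)
obs 2: x=0 → posterior Beta(11/5, 9)
obs 3: x=1 → posterior Beta(16/5, 9)
obs 4: x=1 → posterior Beta(21/5, 9)
obs 5: x=1 → posterior Beta(26/5, 9)
obs 6: x=1 → posterior Beta(31/5, 9)
obs 7: x=1 → posterior Beta(36/5, 9)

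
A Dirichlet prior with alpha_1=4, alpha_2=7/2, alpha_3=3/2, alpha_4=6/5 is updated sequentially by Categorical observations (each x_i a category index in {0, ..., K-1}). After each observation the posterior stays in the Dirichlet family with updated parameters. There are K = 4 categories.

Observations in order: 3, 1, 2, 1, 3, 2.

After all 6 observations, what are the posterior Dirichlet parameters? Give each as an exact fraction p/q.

alpha_1=4, alpha_2=11/2, alpha_3=7/2, alpha_4=16/5

obs 1: x=3 → posterior Dirichlet(4, 7/2, 3/2, 11/5)
obs 2: x=1 → posterior Dirichlet(4, 9/2, 3/2, 11/5)
obs 3: x=2 → posterior Dirichlet(4, 9/2, 5/2, 11/5)
obs 4: x=1 → posterior Dirichlet(4, 11/2, 5/2, 11/5)
obs 5: x=3 → posterior Dirichlet(4, 11/2, 5/2, 16/5)
obs 6: x=2 → posterior Dirichlet(4, 11/2, 7/2, 16/5)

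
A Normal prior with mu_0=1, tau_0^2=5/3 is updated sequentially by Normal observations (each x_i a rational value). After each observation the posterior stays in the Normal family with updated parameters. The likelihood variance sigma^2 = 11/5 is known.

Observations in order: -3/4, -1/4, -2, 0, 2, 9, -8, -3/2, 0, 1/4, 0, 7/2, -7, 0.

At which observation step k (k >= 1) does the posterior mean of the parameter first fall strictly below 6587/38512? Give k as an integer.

obs 1: x=-3/4 → posterior Normal(57/232, 55/58)
obs 2: x=-1/4 → posterior Normal(8/83, 55/83)
obs 3: x=-2 → posterior Normal(-7/18, 55/108)
obs 4: x=0 → posterior Normal(-6/19, 55/133)
obs 5: x=2 → posterior Normal(4/79, 55/158)
obs 6: x=9 → posterior Normal(233/183, 55/183)
obs 7: x=-8 → posterior Normal(33/208, 55/208)
obs 8: x=-3/2 → posterior Normal(-9/466, 55/233)
obs 9: x=0 → posterior Normal(-3/172, 55/258)
obs 10: x=1/4 → posterior Normal(7/1132, 55/283)
obs 11: x=0 → posterior Normal(1/176, 5/28)
obs 12: x=7/2 → posterior Normal(119/444, 55/333)
obs 13: x=-7 → posterior Normal(-343/1432, 55/358)
obs 14: x=0 → posterior Normal(-343/1532, 55/383)

k = 2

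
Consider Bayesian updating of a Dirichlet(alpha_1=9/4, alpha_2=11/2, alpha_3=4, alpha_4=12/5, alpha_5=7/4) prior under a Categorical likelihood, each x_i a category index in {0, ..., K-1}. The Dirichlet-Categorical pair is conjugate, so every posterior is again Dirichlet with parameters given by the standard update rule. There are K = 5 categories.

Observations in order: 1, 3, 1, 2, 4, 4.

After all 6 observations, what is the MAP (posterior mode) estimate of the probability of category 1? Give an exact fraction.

obs 1: x=1 → posterior Dirichlet(9/4, 13/2, 4, 12/5, 7/4)
obs 2: x=3 → posterior Dirichlet(9/4, 13/2, 4, 17/5, 7/4)
obs 3: x=1 → posterior Dirichlet(9/4, 15/2, 4, 17/5, 7/4)
obs 4: x=2 → posterior Dirichlet(9/4, 15/2, 5, 17/5, 7/4)
obs 5: x=4 → posterior Dirichlet(9/4, 15/2, 5, 17/5, 11/4)
obs 6: x=4 → posterior Dirichlet(9/4, 15/2, 5, 17/5, 15/4)

5/13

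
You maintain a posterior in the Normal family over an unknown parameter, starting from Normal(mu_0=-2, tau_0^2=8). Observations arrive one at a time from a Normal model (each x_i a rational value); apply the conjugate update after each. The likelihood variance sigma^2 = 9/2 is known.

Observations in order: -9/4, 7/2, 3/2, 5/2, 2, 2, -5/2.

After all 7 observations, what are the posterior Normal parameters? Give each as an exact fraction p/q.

mu_0=90/121, tau_0^2=72/121

obs 1: x=-9/4 → posterior Normal(-54/25, 72/25)
obs 2: x=7/2 → posterior Normal(2/41, 72/41)
obs 3: x=3/2 → posterior Normal(26/57, 24/19)
obs 4: x=5/2 → posterior Normal(66/73, 72/73)
obs 5: x=2 → posterior Normal(98/89, 72/89)
obs 6: x=2 → posterior Normal(26/21, 24/35)
obs 7: x=-5/2 → posterior Normal(90/121, 72/121)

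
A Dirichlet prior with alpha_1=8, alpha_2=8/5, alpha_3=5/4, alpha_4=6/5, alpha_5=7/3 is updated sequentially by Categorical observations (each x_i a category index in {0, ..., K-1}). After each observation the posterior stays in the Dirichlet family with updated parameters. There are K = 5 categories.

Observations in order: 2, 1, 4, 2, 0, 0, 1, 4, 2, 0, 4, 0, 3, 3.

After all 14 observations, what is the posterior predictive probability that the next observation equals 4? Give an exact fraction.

obs 1: x=2 → posterior Dirichlet(8, 8/5, 9/4, 6/5, 7/3)
obs 2: x=1 → posterior Dirichlet(8, 13/5, 9/4, 6/5, 7/3)
obs 3: x=4 → posterior Dirichlet(8, 13/5, 9/4, 6/5, 10/3)
obs 4: x=2 → posterior Dirichlet(8, 13/5, 13/4, 6/5, 10/3)
obs 5: x=0 → posterior Dirichlet(9, 13/5, 13/4, 6/5, 10/3)
obs 6: x=0 → posterior Dirichlet(10, 13/5, 13/4, 6/5, 10/3)
obs 7: x=1 → posterior Dirichlet(10, 18/5, 13/4, 6/5, 10/3)
obs 8: x=4 → posterior Dirichlet(10, 18/5, 13/4, 6/5, 13/3)
obs 9: x=2 → posterior Dirichlet(10, 18/5, 17/4, 6/5, 13/3)
obs 10: x=0 → posterior Dirichlet(11, 18/5, 17/4, 6/5, 13/3)
obs 11: x=4 → posterior Dirichlet(11, 18/5, 17/4, 6/5, 16/3)
obs 12: x=0 → posterior Dirichlet(12, 18/5, 17/4, 6/5, 16/3)
obs 13: x=3 → posterior Dirichlet(12, 18/5, 17/4, 11/5, 16/3)
obs 14: x=3 → posterior Dirichlet(12, 18/5, 17/4, 16/5, 16/3)

320/1703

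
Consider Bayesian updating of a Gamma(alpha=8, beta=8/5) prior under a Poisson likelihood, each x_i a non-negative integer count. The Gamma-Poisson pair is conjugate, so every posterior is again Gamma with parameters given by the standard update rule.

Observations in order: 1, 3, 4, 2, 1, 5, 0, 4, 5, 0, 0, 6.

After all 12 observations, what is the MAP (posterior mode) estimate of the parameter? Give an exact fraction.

obs 1: x=1 → posterior Gamma(9, 13/5)
obs 2: x=3 → posterior Gamma(12, 18/5)
obs 3: x=4 → posterior Gamma(16, 23/5)
obs 4: x=2 → posterior Gamma(18, 28/5)
obs 5: x=1 → posterior Gamma(19, 33/5)
obs 6: x=5 → posterior Gamma(24, 38/5)
obs 7: x=0 → posterior Gamma(24, 43/5)
obs 8: x=4 → posterior Gamma(28, 48/5)
obs 9: x=5 → posterior Gamma(33, 53/5)
obs 10: x=0 → posterior Gamma(33, 58/5)
obs 11: x=0 → posterior Gamma(33, 63/5)
obs 12: x=6 → posterior Gamma(39, 68/5)

95/34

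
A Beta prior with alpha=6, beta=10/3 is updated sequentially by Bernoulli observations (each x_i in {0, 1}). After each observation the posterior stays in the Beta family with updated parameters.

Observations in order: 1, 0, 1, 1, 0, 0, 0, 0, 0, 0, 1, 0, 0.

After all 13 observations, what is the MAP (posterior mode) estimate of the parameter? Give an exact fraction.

27/61

obs 1: x=1 → posterior Beta(7, 10/3)
obs 2: x=0 → posterior Beta(7, 13/3)
obs 3: x=1 → posterior Beta(8, 13/3)
obs 4: x=1 → posterior Beta(9, 13/3)
obs 5: x=0 → posterior Beta(9, 16/3)
obs 6: x=0 → posterior Beta(9, 19/3)
obs 7: x=0 → posterior Beta(9, 22/3)
obs 8: x=0 → posterior Beta(9, 25/3)
obs 9: x=0 → posterior Beta(9, 28/3)
obs 10: x=0 → posterior Beta(9, 31/3)
obs 11: x=1 → posterior Beta(10, 31/3)
obs 12: x=0 → posterior Beta(10, 34/3)
obs 13: x=0 → posterior Beta(10, 37/3)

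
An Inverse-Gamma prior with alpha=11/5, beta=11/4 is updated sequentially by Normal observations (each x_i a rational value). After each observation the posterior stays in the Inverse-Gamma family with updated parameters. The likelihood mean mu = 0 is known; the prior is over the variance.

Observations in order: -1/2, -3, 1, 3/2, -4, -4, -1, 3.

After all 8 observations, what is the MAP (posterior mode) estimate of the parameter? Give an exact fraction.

obs 1: x=-1/2 → posterior Inverse-Gamma(27/10, 23/8)
obs 2: x=-3 → posterior Inverse-Gamma(16/5, 59/8)
obs 3: x=1 → posterior Inverse-Gamma(37/10, 63/8)
obs 4: x=3/2 → posterior Inverse-Gamma(21/5, 9)
obs 5: x=-4 → posterior Inverse-Gamma(47/10, 17)
obs 6: x=-4 → posterior Inverse-Gamma(26/5, 25)
obs 7: x=-1 → posterior Inverse-Gamma(57/10, 51/2)
obs 8: x=3 → posterior Inverse-Gamma(31/5, 30)

25/6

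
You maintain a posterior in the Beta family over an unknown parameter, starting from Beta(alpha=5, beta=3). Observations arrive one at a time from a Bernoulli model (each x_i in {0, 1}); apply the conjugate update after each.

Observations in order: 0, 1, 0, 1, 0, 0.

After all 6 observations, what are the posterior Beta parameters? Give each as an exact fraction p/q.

alpha=7, beta=7

obs 1: x=0 → posterior Beta(5, 4)
obs 2: x=1 → posterior Beta(6, 4)
obs 3: x=0 → posterior Beta(6, 5)
obs 4: x=1 → posterior Beta(7, 5)
obs 5: x=0 → posterior Beta(7, 6)
obs 6: x=0 → posterior Beta(7, 7)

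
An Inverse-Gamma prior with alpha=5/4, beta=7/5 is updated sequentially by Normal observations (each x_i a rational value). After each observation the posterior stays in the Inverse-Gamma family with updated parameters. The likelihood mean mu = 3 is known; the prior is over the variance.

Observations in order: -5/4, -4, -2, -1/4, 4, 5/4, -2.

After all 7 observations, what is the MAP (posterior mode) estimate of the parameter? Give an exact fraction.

10759/920

obs 1: x=-5/4 → posterior Inverse-Gamma(7/4, 1669/160)
obs 2: x=-4 → posterior Inverse-Gamma(9/4, 5589/160)
obs 3: x=-2 → posterior Inverse-Gamma(11/4, 7589/160)
obs 4: x=-1/4 → posterior Inverse-Gamma(13/4, 4217/80)
obs 5: x=4 → posterior Inverse-Gamma(15/4, 4257/80)
obs 6: x=5/4 → posterior Inverse-Gamma(17/4, 8759/160)
obs 7: x=-2 → posterior Inverse-Gamma(19/4, 10759/160)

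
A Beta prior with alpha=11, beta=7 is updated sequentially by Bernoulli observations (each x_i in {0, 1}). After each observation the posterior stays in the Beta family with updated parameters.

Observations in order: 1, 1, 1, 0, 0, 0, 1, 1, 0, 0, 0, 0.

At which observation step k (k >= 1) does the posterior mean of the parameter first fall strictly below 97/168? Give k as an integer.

k = 10

obs 1: x=1 → posterior Beta(12, 7)
obs 2: x=1 → posterior Beta(13, 7)
obs 3: x=1 → posterior Beta(14, 7)
obs 4: x=0 → posterior Beta(14, 8)
obs 5: x=0 → posterior Beta(14, 9)
obs 6: x=0 → posterior Beta(14, 10)
obs 7: x=1 → posterior Beta(15, 10)
obs 8: x=1 → posterior Beta(16, 10)
obs 9: x=0 → posterior Beta(16, 11)
obs 10: x=0 → posterior Beta(16, 12)
obs 11: x=0 → posterior Beta(16, 13)
obs 12: x=0 → posterior Beta(16, 14)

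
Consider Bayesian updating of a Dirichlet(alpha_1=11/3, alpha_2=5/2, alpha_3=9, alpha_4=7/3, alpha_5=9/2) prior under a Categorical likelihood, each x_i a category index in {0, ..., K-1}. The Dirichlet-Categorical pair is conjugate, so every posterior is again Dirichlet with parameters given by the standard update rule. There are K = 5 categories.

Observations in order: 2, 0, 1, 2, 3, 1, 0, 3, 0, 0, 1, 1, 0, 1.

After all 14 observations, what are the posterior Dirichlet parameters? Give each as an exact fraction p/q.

alpha_1=26/3, alpha_2=15/2, alpha_3=11, alpha_4=13/3, alpha_5=9/2

obs 1: x=2 → posterior Dirichlet(11/3, 5/2, 10, 7/3, 9/2)
obs 2: x=0 → posterior Dirichlet(14/3, 5/2, 10, 7/3, 9/2)
obs 3: x=1 → posterior Dirichlet(14/3, 7/2, 10, 7/3, 9/2)
obs 4: x=2 → posterior Dirichlet(14/3, 7/2, 11, 7/3, 9/2)
obs 5: x=3 → posterior Dirichlet(14/3, 7/2, 11, 10/3, 9/2)
obs 6: x=1 → posterior Dirichlet(14/3, 9/2, 11, 10/3, 9/2)
obs 7: x=0 → posterior Dirichlet(17/3, 9/2, 11, 10/3, 9/2)
obs 8: x=3 → posterior Dirichlet(17/3, 9/2, 11, 13/3, 9/2)
obs 9: x=0 → posterior Dirichlet(20/3, 9/2, 11, 13/3, 9/2)
obs 10: x=0 → posterior Dirichlet(23/3, 9/2, 11, 13/3, 9/2)
obs 11: x=1 → posterior Dirichlet(23/3, 11/2, 11, 13/3, 9/2)
obs 12: x=1 → posterior Dirichlet(23/3, 13/2, 11, 13/3, 9/2)
obs 13: x=0 → posterior Dirichlet(26/3, 13/2, 11, 13/3, 9/2)
obs 14: x=1 → posterior Dirichlet(26/3, 15/2, 11, 13/3, 9/2)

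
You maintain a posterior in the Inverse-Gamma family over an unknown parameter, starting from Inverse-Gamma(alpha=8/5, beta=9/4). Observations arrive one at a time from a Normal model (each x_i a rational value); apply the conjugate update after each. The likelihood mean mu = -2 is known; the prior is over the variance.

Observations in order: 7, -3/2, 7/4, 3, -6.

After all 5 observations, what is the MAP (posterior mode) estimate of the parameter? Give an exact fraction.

3755/272

obs 1: x=7 → posterior Inverse-Gamma(21/10, 171/4)
obs 2: x=-3/2 → posterior Inverse-Gamma(13/5, 343/8)
obs 3: x=7/4 → posterior Inverse-Gamma(31/10, 1597/32)
obs 4: x=3 → posterior Inverse-Gamma(18/5, 1997/32)
obs 5: x=-6 → posterior Inverse-Gamma(41/10, 2253/32)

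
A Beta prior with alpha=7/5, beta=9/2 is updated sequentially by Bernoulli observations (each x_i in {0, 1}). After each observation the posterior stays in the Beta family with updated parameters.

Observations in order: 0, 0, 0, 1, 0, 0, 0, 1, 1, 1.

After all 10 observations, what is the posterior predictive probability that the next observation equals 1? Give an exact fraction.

18/53

obs 1: x=0 → posterior Beta(7/5, 11/2)
obs 2: x=0 → posterior Beta(7/5, 13/2)
obs 3: x=0 → posterior Beta(7/5, 15/2)
obs 4: x=1 → posterior Beta(12/5, 15/2)
obs 5: x=0 → posterior Beta(12/5, 17/2)
obs 6: x=0 → posterior Beta(12/5, 19/2)
obs 7: x=0 → posterior Beta(12/5, 21/2)
obs 8: x=1 → posterior Beta(17/5, 21/2)
obs 9: x=1 → posterior Beta(22/5, 21/2)
obs 10: x=1 → posterior Beta(27/5, 21/2)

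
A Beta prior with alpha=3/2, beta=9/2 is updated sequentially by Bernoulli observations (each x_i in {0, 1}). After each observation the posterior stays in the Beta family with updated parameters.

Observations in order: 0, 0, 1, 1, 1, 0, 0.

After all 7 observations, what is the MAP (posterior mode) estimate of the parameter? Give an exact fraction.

obs 1: x=0 → posterior Beta(3/2, 11/2)
obs 2: x=0 → posterior Beta(3/2, 13/2)
obs 3: x=1 → posterior Beta(5/2, 13/2)
obs 4: x=1 → posterior Beta(7/2, 13/2)
obs 5: x=1 → posterior Beta(9/2, 13/2)
obs 6: x=0 → posterior Beta(9/2, 15/2)
obs 7: x=0 → posterior Beta(9/2, 17/2)

7/22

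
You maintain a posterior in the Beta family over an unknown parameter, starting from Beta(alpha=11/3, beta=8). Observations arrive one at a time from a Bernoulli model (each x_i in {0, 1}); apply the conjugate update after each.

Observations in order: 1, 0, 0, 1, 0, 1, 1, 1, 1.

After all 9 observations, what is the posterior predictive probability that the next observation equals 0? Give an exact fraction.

33/62

obs 1: x=1 → posterior Beta(14/3, 8)
obs 2: x=0 → posterior Beta(14/3, 9)
obs 3: x=0 → posterior Beta(14/3, 10)
obs 4: x=1 → posterior Beta(17/3, 10)
obs 5: x=0 → posterior Beta(17/3, 11)
obs 6: x=1 → posterior Beta(20/3, 11)
obs 7: x=1 → posterior Beta(23/3, 11)
obs 8: x=1 → posterior Beta(26/3, 11)
obs 9: x=1 → posterior Beta(29/3, 11)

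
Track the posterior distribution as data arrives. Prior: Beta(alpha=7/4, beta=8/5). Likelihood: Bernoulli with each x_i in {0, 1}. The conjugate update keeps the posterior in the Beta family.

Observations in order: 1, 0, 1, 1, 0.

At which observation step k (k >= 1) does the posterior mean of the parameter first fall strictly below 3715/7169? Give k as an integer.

obs 1: x=1 → posterior Beta(11/4, 8/5)
obs 2: x=0 → posterior Beta(11/4, 13/5)
obs 3: x=1 → posterior Beta(15/4, 13/5)
obs 4: x=1 → posterior Beta(19/4, 13/5)
obs 5: x=0 → posterior Beta(19/4, 18/5)

k = 2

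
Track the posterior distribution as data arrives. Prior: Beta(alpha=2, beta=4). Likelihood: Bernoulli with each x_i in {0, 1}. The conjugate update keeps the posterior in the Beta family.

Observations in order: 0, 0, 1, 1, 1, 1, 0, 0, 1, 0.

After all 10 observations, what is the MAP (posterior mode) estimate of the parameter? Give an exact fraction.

obs 1: x=0 → posterior Beta(2, 5)
obs 2: x=0 → posterior Beta(2, 6)
obs 3: x=1 → posterior Beta(3, 6)
obs 4: x=1 → posterior Beta(4, 6)
obs 5: x=1 → posterior Beta(5, 6)
obs 6: x=1 → posterior Beta(6, 6)
obs 7: x=0 → posterior Beta(6, 7)
obs 8: x=0 → posterior Beta(6, 8)
obs 9: x=1 → posterior Beta(7, 8)
obs 10: x=0 → posterior Beta(7, 9)

3/7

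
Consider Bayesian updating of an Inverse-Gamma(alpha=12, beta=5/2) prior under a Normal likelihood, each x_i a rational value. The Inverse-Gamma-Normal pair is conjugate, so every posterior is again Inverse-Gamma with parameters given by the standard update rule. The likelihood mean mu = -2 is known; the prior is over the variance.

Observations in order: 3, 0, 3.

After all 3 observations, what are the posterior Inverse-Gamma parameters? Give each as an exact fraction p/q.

alpha=27/2, beta=59/2

obs 1: x=3 → posterior Inverse-Gamma(25/2, 15)
obs 2: x=0 → posterior Inverse-Gamma(13, 17)
obs 3: x=3 → posterior Inverse-Gamma(27/2, 59/2)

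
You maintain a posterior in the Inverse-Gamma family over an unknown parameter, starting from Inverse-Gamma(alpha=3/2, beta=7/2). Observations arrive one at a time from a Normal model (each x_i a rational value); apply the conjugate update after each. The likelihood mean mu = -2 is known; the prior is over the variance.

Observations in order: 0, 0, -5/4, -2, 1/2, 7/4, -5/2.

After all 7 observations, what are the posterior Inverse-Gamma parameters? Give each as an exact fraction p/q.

obs 1: x=0 → posterior Inverse-Gamma(2, 11/2)
obs 2: x=0 → posterior Inverse-Gamma(5/2, 15/2)
obs 3: x=-5/4 → posterior Inverse-Gamma(3, 249/32)
obs 4: x=-2 → posterior Inverse-Gamma(7/2, 249/32)
obs 5: x=1/2 → posterior Inverse-Gamma(4, 349/32)
obs 6: x=7/4 → posterior Inverse-Gamma(9/2, 287/16)
obs 7: x=-5/2 → posterior Inverse-Gamma(5, 289/16)

alpha=5, beta=289/16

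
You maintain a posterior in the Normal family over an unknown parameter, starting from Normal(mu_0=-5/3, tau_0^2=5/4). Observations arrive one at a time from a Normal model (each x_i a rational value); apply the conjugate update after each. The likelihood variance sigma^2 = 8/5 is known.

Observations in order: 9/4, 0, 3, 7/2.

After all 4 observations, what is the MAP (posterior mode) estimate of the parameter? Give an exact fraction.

obs 1: x=9/4 → posterior Normal(35/684, 40/57)
obs 2: x=0 → posterior Normal(35/984, 20/41)
obs 3: x=3 → posterior Normal(935/1284, 40/107)
obs 4: x=7/2 → posterior Normal(1985/1584, 10/33)

1985/1584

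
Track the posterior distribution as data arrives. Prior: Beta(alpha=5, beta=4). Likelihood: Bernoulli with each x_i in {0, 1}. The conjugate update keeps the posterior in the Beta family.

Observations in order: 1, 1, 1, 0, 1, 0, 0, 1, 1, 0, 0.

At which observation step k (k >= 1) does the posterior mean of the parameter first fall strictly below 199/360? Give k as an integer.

obs 1: x=1 → posterior Beta(6, 4)
obs 2: x=1 → posterior Beta(7, 4)
obs 3: x=1 → posterior Beta(8, 4)
obs 4: x=0 → posterior Beta(8, 5)
obs 5: x=1 → posterior Beta(9, 5)
obs 6: x=0 → posterior Beta(9, 6)
obs 7: x=0 → posterior Beta(9, 7)
obs 8: x=1 → posterior Beta(10, 7)
obs 9: x=1 → posterior Beta(11, 7)
obs 10: x=0 → posterior Beta(11, 8)
obs 11: x=0 → posterior Beta(11, 9)

k = 11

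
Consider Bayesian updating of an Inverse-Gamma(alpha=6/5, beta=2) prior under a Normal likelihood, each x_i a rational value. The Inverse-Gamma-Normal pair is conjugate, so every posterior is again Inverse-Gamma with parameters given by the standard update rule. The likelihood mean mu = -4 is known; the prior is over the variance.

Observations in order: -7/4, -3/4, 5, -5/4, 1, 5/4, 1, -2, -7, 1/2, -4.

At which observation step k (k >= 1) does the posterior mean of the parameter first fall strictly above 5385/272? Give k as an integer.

obs 1: x=-7/4 → posterior Inverse-Gamma(17/10, 145/32)
obs 2: x=-3/4 → posterior Inverse-Gamma(11/5, 157/16)
obs 3: x=5 → posterior Inverse-Gamma(27/10, 805/16)
obs 4: x=-5/4 → posterior Inverse-Gamma(16/5, 1731/32)
obs 5: x=1 → posterior Inverse-Gamma(37/10, 2131/32)
obs 6: x=5/4 → posterior Inverse-Gamma(21/5, 643/8)
obs 7: x=1 → posterior Inverse-Gamma(47/10, 743/8)
obs 8: x=-2 → posterior Inverse-Gamma(26/5, 759/8)
obs 9: x=-7 → posterior Inverse-Gamma(57/10, 795/8)
obs 10: x=1/2 → posterior Inverse-Gamma(31/5, 219/2)
obs 11: x=-4 → posterior Inverse-Gamma(67/10, 219/2)

k = 3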